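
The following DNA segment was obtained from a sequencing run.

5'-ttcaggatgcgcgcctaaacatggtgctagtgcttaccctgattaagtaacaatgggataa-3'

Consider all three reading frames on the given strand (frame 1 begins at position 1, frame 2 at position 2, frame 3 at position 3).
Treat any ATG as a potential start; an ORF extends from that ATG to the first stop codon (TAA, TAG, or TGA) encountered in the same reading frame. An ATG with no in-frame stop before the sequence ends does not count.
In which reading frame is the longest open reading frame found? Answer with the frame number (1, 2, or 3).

Frame 1: TTC AGG ATG CGC GCC TAA ACA TGG TGC TAG TGC TTA CCC TGA TTA AGT AAC AAT GGG ATA — ATG at 7, stop TAA at 16 → 12 nt.
Frame 2: TCA GGA TGC GCG CCT AAA CAT GGT GCT AGT GCT TAC CCT GAT TAA GTA ACA ATG GGA TAA — ATG at 53, stop TAA at 59 → 9 nt.
Frame 3: CAG GAT GCG CGC CTA AAC ATG GTG CTA GTG CTT ACC CTG ATT AAG TAA CAA TGG GAT — ATG at 21, stop TAA at 48 → 30 nt.
Longest ORF is 30 nt in frame 3 (positions 21–50).

3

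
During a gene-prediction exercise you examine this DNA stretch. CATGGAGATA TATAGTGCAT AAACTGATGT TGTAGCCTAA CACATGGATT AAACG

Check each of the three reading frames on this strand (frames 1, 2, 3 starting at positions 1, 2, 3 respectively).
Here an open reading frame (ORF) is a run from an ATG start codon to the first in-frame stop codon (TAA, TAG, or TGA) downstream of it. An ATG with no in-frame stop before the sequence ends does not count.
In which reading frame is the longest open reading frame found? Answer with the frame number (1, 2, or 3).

2

Frame 1: CAT GGA GAT ATA TAG TGC ATA AAC TGA TGT TGT AGC CTA ACA CAT GGA TTA AAC — no ATG→stop ORF.
Frame 2: ATG GAG ATA TAT AGT GCA TAA ACT GAT GTT GTA GCC TAA CAC ATG GAT TAA ACG — ATG at 2, stop TAA at 20 → 21 nt; ATG at 44, stop TAA at 50 → 9 nt.
Frame 3: TGG AGA TAT ATA GTG CAT AAA CTG ATG TTG TAG CCT AAC ACA TGG ATT AAA — ATG at 27, stop TAG at 33 → 9 nt.
Longest ORF is 21 nt in frame 2 (positions 2–22).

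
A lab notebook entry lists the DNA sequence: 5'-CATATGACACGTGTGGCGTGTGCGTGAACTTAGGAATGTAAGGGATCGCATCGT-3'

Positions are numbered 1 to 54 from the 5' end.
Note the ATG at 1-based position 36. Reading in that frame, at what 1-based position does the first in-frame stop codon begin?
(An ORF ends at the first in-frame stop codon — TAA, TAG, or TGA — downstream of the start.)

39

Codons from position 36: ATG (36–38), TAA (39–41).
TAA is a stop codon; it begins at position 39.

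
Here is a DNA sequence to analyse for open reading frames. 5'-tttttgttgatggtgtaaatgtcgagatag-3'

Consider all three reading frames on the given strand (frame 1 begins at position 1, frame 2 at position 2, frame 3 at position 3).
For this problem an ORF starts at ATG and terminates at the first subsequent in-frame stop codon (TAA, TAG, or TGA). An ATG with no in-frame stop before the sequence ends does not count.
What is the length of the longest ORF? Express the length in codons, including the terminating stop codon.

Frame 1: TTT TTG TTG ATG GTG TAA ATG TCG AGA TAG — ATG at 10, stop TAA at 16 → 9 nt; ATG at 19, stop TAG at 28 → 12 nt.
Frame 2: TTT TGT TGA TGG TGT AAA TGT CGA GAT — no ATG→stop ORF.
Frame 3: TTT GTT GAT GGT GTA AAT GTC GAG ATA — no ATG→stop ORF.
Longest: frame 1, positions 19–30, 12 nt = 4 codons = 3 aa. → 4 codons.

4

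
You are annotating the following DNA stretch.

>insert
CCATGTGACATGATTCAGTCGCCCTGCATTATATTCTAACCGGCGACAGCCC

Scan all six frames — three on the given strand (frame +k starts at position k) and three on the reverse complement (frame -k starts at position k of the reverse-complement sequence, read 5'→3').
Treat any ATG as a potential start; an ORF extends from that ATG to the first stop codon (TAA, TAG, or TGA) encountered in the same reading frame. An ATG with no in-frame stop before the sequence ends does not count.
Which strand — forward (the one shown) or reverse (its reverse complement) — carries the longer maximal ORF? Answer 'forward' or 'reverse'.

Reverse complement (5'→3'): GGGCTGTCGCCGGTTAGAATATAATGCAGGGCGACTGAATCATGTCACATGG
Frame +1: CCA TGT GAC ATG ATT CAG TCG CCC TGC ATT ATA TTC TAA CCG GCG ACA GCC — ATG at 10, stop TAA at 37 → 30 nt.
Frame +2: CAT GTG ACA TGA TTC AGT CGC CCT GCA TTA TAT TCT AAC CGG CGA CAG CCC — no ATG→stop ORF.
Frame +3: ATG TGA CAT GAT TCA GTC GCC CTG CAT TAT ATT CTA ACC GGC GAC AGC — ATG at 3, stop TGA at 6 → 6 nt.
Frame -1: GGG CTG TCG CCG GTT AGA ATA TAA TGC AGG GCG ACT GAA TCA TGT CAC ATG — no ATG→stop ORF.
Frame -2: GGC TGT CGC CGG TTA GAA TAT AAT GCA GGG CGA CTG AAT CAT GTC ACA TGG — no ATG→stop ORF.
Frame -3: GCT GTC GCC GGT TAG AAT ATA ATG CAG GGC GAC TGA ATC ATG TCA CAT — ATG at 24, stop TGA at 36 → 15 nt.
Forward-strand max 30 nt; reverse-strand max 15 nt. The forward strand has the longer ORF.

forward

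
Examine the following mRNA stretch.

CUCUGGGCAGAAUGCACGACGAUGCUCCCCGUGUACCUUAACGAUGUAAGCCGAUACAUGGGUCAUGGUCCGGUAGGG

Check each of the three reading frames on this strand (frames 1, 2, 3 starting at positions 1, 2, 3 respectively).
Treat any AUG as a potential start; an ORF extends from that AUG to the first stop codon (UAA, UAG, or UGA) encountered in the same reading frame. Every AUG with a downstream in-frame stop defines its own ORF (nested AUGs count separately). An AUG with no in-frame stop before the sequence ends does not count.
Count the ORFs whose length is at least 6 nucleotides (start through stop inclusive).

Frame 1: CUC UGG GCA GAA UGC ACG ACG AUG CUC CCC GUG UAC CUU AAC GAU GUA AGC CGA UAC AUG GGU CAU GGU CCG GUA GGG — no AUG→stop ORF.
Frame 2: UCU GGG CAG AAU GCA CGA CGA UGC UCC CCG UGU ACC UUA ACG AUG UAA GCC GAU ACA UGG GUC AUG GUC CGG UAG — AUG at 44, stop UAA at 47 → 6 nt; AUG at 65, stop UAG at 74 → 12 nt.
Frame 3: CUG GGC AGA AUG CAC GAC GAU GCU CCC CGU GUA CCU UAA CGA UGU AAG CCG AUA CAU GGG UCA UGG UCC GGU AGG — AUG at 12, stop UAA at 39 → 30 nt.
ORFs ≥ 6 nucleotides: frame 2 44–49 (6 nucleotides), frame 2 65–76 (12 nucleotides), frame 3 12–41 (30 nucleotides). Count = 3.

3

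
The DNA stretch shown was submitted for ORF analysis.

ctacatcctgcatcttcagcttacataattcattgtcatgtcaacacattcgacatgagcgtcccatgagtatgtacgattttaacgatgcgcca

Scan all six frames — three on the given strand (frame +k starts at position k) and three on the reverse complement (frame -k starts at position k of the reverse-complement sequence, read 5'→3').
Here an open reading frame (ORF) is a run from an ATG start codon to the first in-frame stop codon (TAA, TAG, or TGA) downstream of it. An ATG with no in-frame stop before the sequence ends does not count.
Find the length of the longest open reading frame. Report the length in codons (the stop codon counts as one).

Reverse complement (5'→3'): TGGCGCATCGTTAAAATCGTACATACTCATGGGACGCTCATGTCGAATGTGTTGACATGACAATGAATTATGTAAGCTGAAGATGCAGGATGTAG
Frame +1: CTA CAT CCT GCA TCT TCA GCT TAC ATA ATT CAT TGT CAT GTC AAC ACA TTC GAC ATG AGC GTC CCA TGA GTA TGT ACG ATT TTA ACG ATG CGC — ATG at 55, stop TGA at 67 → 15 nt.
Frame +2: TAC ATC CTG CAT CTT CAG CTT ACA TAA TTC ATT GTC ATG TCA ACA CAT TCG ACA TGA GCG TCC CAT GAG TAT GTA CGA TTT TAA CGA TGC GCC — ATG at 38, stop TGA at 56 → 21 nt.
Frame +3: ACA TCC TGC ATC TTC AGC TTA CAT AAT TCA TTG TCA TGT CAA CAC ATT CGA CAT GAG CGT CCC ATG AGT ATG TAC GAT TTT AAC GAT GCG CCA — no ATG→stop ORF.
Frame -1: TGG CGC ATC GTT AAA ATC GTA CAT ACT CAT GGG ACG CTC ATG TCG AAT GTG TTG ACA TGA CAA TGA ATT ATG TAA GCT GAA GAT GCA GGA TGT — ATG at 40, stop TGA at 58 → 21 nt; ATG at 70, stop TAA at 73 → 6 nt.
Frame -2: GGC GCA TCG TTA AAA TCG TAC ATA CTC ATG GGA CGC TCA TGT CGA ATG TGT TGA CAT GAC AAT GAA TTA TGT AAG CTG AAG ATG CAG GAT GTA — ATG at 29, stop TGA at 53 → 27 nt; ATG at 47, stop TGA at 53 → 9 nt.
Frame -3: GCG CAT CGT TAA AAT CGT ACA TAC TCA TGG GAC GCT CAT GTC GAA TGT GTT GAC ATG ACA ATG AAT TAT GTA AGC TGA AGA TGC AGG ATG TAG — ATG at 57, stop TGA at 78 → 24 nt; ATG at 63, stop TGA at 78 → 18 nt; ATG at 90, stop TAG at 93 → 6 nt.
Longest: frame -2, positions 29–55, 27 nt = 9 codons = 8 aa. → 9 codons.

9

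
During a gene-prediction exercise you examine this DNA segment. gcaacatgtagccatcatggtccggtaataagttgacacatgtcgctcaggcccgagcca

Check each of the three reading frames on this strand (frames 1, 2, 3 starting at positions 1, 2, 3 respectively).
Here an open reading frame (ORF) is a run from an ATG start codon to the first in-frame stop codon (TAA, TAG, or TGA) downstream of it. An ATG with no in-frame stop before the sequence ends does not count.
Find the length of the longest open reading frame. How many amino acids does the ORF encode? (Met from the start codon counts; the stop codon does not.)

Frame 1: GCA ACA TGT AGC CAT CAT GGT CCG GTA ATA AGT TGA CAC ATG TCG CTC AGG CCC GAG CCA — no ATG→stop ORF.
Frame 2: CAA CAT GTA GCC ATC ATG GTC CGG TAA TAA GTT GAC ACA TGT CGC TCA GGC CCG AGC — ATG at 17, stop TAA at 26 → 12 nt.
Frame 3: AAC ATG TAG CCA TCA TGG TCC GGT AAT AAG TTG ACA CAT GTC GCT CAG GCC CGA GCC — ATG at 6, stop TAG at 9 → 6 nt.
Longest: frame 2, positions 17–28, 12 nt = 4 codons = 3 aa. → 3 amino acids.

3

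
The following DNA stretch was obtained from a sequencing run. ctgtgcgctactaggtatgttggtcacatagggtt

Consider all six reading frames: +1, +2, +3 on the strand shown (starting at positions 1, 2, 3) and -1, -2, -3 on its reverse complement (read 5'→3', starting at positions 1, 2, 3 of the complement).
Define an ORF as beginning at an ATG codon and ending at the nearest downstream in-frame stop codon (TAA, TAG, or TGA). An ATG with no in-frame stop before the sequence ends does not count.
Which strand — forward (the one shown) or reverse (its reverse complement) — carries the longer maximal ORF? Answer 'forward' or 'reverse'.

Reverse complement (5'→3'): AACCCTATGTGACCAACATACCTAGTAGCGCACAG
Frame +1: CTG TGC GCT ACT AGG TAT GTT GGT CAC ATA GGG — no ATG→stop ORF.
Frame +2: TGT GCG CTA CTA GGT ATG TTG GTC ACA TAG GGT — ATG at 17, stop TAG at 29 → 15 nt.
Frame +3: GTG CGC TAC TAG GTA TGT TGG TCA CAT AGG GTT — no ATG→stop ORF.
Frame -1: AAC CCT ATG TGA CCA ACA TAC CTA GTA GCG CAC — ATG at 7, stop TGA at 10 → 6 nt.
Frame -2: ACC CTA TGT GAC CAA CAT ACC TAG TAG CGC ACA — no ATG→stop ORF.
Frame -3: CCC TAT GTG ACC AAC ATA CCT AGT AGC GCA CAG — no ATG→stop ORF.
Forward-strand max 15 nt; reverse-strand max 6 nt. The forward strand has the longer ORF.

forward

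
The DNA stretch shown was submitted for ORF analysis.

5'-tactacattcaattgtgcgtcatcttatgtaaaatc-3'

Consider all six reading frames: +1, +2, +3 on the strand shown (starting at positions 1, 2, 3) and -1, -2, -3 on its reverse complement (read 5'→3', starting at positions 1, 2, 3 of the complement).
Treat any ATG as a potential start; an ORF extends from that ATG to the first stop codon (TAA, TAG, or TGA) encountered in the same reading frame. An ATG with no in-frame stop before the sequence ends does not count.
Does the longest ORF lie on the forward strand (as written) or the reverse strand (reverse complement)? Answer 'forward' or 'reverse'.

Reverse complement (5'→3'): GATTTTACATAAGATGACGCACAATTGAATGTAGTA
Frame +1: TAC TAC ATT CAA TTG TGC GTC ATC TTA TGT AAA ATC — no ATG→stop ORF.
Frame +2: ACT ACA TTC AAT TGT GCG TCA TCT TAT GTA AAA — no ATG→stop ORF.
Frame +3: CTA CAT TCA ATT GTG CGT CAT CTT ATG TAA AAT — ATG at 27, stop TAA at 30 → 6 nt.
Frame -1: GAT TTT ACA TAA GAT GAC GCA CAA TTG AAT GTA GTA — no ATG→stop ORF.
Frame -2: ATT TTA CAT AAG ATG ACG CAC AAT TGA ATG TAG — ATG at 14, stop TGA at 26 → 15 nt; ATG at 29, stop TAG at 32 → 6 nt.
Frame -3: TTT TAC ATA AGA TGA CGC ACA ATT GAA TGT AGT — no ATG→stop ORF.
Forward-strand max 6 nt; reverse-strand max 15 nt. The reverse strand has the longer ORF.

reverse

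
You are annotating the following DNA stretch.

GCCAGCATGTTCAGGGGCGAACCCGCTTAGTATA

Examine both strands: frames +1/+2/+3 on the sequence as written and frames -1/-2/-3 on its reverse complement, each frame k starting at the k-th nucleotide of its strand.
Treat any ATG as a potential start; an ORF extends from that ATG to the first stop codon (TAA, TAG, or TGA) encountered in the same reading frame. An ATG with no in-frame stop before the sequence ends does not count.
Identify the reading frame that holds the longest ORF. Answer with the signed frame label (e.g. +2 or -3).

Reverse complement (5'→3'): TATACTAAGCGGGTTCGCCCCTGAACATGCTGGC
Frame +1: GCC AGC ATG TTC AGG GGC GAA CCC GCT TAG TAT — ATG at 7, stop TAG at 28 → 24 nt.
Frame +2: CCA GCA TGT TCA GGG GCG AAC CCG CTT AGT ATA — no ATG→stop ORF.
Frame +3: CAG CAT GTT CAG GGG CGA ACC CGC TTA GTA — no ATG→stop ORF.
Frame -1: TAT ACT AAG CGG GTT CGC CCC TGA ACA TGC TGG — no ATG→stop ORF.
Frame -2: ATA CTA AGC GGG TTC GCC CCT GAA CAT GCT GGC — no ATG→stop ORF.
Frame -3: TAC TAA GCG GGT TCG CCC CTG AAC ATG CTG — no ATG→stop ORF.
Longest ORF is 24 nt in frame +1 (positions 7–30).

+1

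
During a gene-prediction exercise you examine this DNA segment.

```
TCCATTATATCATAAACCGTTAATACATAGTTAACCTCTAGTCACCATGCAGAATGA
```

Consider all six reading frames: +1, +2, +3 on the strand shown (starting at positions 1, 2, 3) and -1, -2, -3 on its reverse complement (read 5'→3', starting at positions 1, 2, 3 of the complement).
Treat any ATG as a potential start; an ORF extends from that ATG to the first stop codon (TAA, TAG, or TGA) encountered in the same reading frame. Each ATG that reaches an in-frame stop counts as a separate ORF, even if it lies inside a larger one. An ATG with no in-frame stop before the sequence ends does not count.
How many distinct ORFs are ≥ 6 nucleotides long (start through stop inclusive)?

Reverse complement (5'→3'): TCATTCTGCATGGTGACTAGAGGTTAACTATGTATTAACGGTTTATGATATAATGGA
Frame +1: TCC ATT ATA TCA TAA ACC GTT AAT ACA TAG TTA ACC TCT AGT CAC CAT GCA GAA TGA — no ATG→stop ORF.
Frame +2: CCA TTA TAT CAT AAA CCG TTA ATA CAT AGT TAA CCT CTA GTC ACC ATG CAG AAT — no ATG→stop ORF.
Frame +3: CAT TAT ATC ATA AAC CGT TAA TAC ATA GTT AAC CTC TAG TCA CCA TGC AGA ATG — no ATG→stop ORF.
Frame -1: TCA TTC TGC ATG GTG ACT AGA GGT TAA CTA TGT ATT AAC GGT TTA TGA TAT AAT GGA — ATG at 10, stop TAA at 25 → 18 nt.
Frame -2: CAT TCT GCA TGG TGA CTA GAG GTT AAC TAT GTA TTA ACG GTT TAT GAT ATA ATG — no ATG→stop ORF.
Frame -3: ATT CTG CAT GGT GAC TAG AGG TTA ACT ATG TAT TAA CGG TTT ATG ATA TAA TGG — ATG at 30, stop TAA at 36 → 9 nt; ATG at 45, stop TAA at 51 → 9 nt.
ORFs ≥ 6 nucleotides: frame -1 10–27 (18 nucleotides), frame -3 30–38 (9 nucleotides), frame -3 45–53 (9 nucleotides). Count = 3.

3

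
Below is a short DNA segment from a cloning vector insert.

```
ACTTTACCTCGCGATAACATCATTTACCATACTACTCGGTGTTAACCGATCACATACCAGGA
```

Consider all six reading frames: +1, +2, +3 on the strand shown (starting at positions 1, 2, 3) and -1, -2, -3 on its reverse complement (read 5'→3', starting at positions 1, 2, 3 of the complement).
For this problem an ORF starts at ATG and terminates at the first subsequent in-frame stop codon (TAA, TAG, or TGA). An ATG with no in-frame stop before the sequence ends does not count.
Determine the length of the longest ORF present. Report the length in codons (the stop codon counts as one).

9

Reverse complement (5'→3'): TCCTGGTATGTGATCGGTTAACACCGAGTAGTATGGTAAATGATGTTATCGCGAGGTAAAGT
Frame +1: ACT TTA CCT CGC GAT AAC ATC ATT TAC CAT ACT ACT CGG TGT TAA CCG ATC ACA TAC CAG — no ATG→stop ORF.
Frame +2: CTT TAC CTC GCG ATA ACA TCA TTT ACC ATA CTA CTC GGT GTT AAC CGA TCA CAT ACC AGG — no ATG→stop ORF.
Frame +3: TTT ACC TCG CGA TAA CAT CAT TTA CCA TAC TAC TCG GTG TTA ACC GAT CAC ATA CCA GGA — no ATG→stop ORF.
Frame -1: TCC TGG TAT GTG ATC GGT TAA CAC CGA GTA GTA TGG TAA ATG ATG TTA TCG CGA GGT AAA — no ATG→stop ORF.
Frame -2: CCT GGT ATG TGA TCG GTT AAC ACC GAG TAG TAT GGT AAA TGA TGT TAT CGC GAG GTA AAG — ATG at 8, stop TGA at 11 → 6 nt.
Frame -3: CTG GTA TGT GAT CGG TTA ACA CCG AGT AGT ATG GTA AAT GAT GTT ATC GCG AGG TAA AGT — ATG at 33, stop TAA at 57 → 27 nt.
Longest: frame -3, positions 33–59, 27 nt = 9 codons = 8 aa. → 9 codons.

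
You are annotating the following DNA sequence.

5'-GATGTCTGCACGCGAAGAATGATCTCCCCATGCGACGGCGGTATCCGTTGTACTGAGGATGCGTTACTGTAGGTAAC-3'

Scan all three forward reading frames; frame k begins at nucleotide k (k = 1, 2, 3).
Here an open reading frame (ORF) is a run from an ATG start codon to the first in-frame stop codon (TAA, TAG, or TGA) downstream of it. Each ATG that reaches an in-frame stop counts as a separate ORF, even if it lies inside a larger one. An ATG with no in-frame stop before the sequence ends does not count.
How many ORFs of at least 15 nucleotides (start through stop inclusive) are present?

Frame 1: GAT GTC TGC ACG CGA AGA ATG ATC TCC CCA TGC GAC GGC GGT ATC CGT TGT ACT GAG GAT GCG TTA CTG TAG GTA — ATG at 19, stop TAG at 70 → 54 nt.
Frame 2: ATG TCT GCA CGC GAA GAA TGA TCT CCC CAT GCG ACG GCG GTA TCC GTT GTA CTG AGG ATG CGT TAC TGT AGG TAA — ATG at 2, stop TGA at 20 → 21 nt; ATG at 59, stop TAA at 74 → 18 nt.
Frame 3: TGT CTG CAC GCG AAG AAT GAT CTC CCC ATG CGA CGG CGG TAT CCG TTG TAC TGA GGA TGC GTT ACT GTA GGT AAC — ATG at 30, stop TGA at 54 → 27 nt.
ORFs ≥ 15 nucleotides: frame 1 19–72 (54 nucleotides), frame 2 2–22 (21 nucleotides), frame 2 59–76 (18 nucleotides), frame 3 30–56 (27 nucleotides). Count = 4.

4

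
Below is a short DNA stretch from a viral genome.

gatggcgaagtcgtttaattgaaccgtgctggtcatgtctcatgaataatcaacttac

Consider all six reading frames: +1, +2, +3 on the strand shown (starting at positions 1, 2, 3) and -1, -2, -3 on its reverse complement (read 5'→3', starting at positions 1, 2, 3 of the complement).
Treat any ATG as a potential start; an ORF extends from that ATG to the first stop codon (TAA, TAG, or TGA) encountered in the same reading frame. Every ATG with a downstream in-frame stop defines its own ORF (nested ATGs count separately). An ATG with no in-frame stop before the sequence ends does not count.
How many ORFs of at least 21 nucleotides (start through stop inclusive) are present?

Reverse complement (5'→3'): GTAAGTTGATTATTCATGAGACATGACCAGCACGGTTCAATTAAACGACTTCGCCATC
Frame +1: GAT GGC GAA GTC GTT TAA TTG AAC CGT GCT GGT CAT GTC TCA TGA ATA ATC AAC TTA — no ATG→stop ORF.
Frame +2: ATG GCG AAG TCG TTT AAT TGA ACC GTG CTG GTC ATG TCT CAT GAA TAA TCA ACT TAC — ATG at 2, stop TGA at 20 → 21 nt; ATG at 35, stop TAA at 47 → 15 nt.
Frame +3: TGG CGA AGT CGT TTA ATT GAA CCG TGC TGG TCA TGT CTC ATG AAT AAT CAA CTT — no ATG→stop ORF.
Frame -1: GTA AGT TGA TTA TTC ATG AGA CAT GAC CAG CAC GGT TCA ATT AAA CGA CTT CGC CAT — no ATG→stop ORF.
Frame -2: TAA GTT GAT TAT TCA TGA GAC ATG ACC AGC ACG GTT CAA TTA AAC GAC TTC GCC ATC — no ATG→stop ORF.
Frame -3: AAG TTG ATT ATT CAT GAG ACA TGA CCA GCA CGG TTC AAT TAA ACG ACT TCG CCA — no ATG→stop ORF.
ORFs ≥ 21 nucleotides: frame +2 2–22 (21 nucleotides). Count = 1.

1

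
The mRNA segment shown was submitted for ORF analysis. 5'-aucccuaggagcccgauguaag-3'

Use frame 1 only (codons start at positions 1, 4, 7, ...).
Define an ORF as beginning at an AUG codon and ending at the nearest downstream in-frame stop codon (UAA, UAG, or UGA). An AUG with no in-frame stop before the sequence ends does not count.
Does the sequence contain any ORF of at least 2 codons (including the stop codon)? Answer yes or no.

yes

Frame 1: AUC CCU AGG AGC CCG AUG UAA — AUG at 16, stop UAA at 19 → 6 nt.
Frame 1 has an ORF of 2 codons (positions 16–21) ≥ 2, so yes.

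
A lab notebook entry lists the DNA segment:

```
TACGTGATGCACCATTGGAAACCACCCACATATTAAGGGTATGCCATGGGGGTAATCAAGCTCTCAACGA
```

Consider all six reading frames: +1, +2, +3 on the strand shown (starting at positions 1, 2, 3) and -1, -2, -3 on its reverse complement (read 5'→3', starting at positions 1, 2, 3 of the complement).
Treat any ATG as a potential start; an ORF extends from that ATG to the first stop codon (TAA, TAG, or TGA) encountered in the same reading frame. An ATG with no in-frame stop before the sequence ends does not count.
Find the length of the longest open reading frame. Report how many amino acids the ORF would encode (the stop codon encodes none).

Reverse complement (5'→3'): TCGTTGAGAGCTTGATTACCCCCATGGCATACCCTTAATATGTGGGTGGTTTCCAATGGTGCATCACGTA
Frame +1: TAC GTG ATG CAC CAT TGG AAA CCA CCC ACA TAT TAA GGG TAT GCC ATG GGG GTA ATC AAG CTC TCA ACG — ATG at 7, stop TAA at 34 → 30 nt.
Frame +2: ACG TGA TGC ACC ATT GGA AAC CAC CCA CAT ATT AAG GGT ATG CCA TGG GGG TAA TCA AGC TCT CAA CGA — ATG at 41, stop TAA at 53 → 15 nt.
Frame +3: CGT GAT GCA CCA TTG GAA ACC ACC CAC ATA TTA AGG GTA TGC CAT GGG GGT AAT CAA GCT CTC AAC — no ATG→stop ORF.
Frame -1: TCG TTG AGA GCT TGA TTA CCC CCA TGG CAT ACC CTT AAT ATG TGG GTG GTT TCC AAT GGT GCA TCA CGT — no ATG→stop ORF.
Frame -2: CGT TGA GAG CTT GAT TAC CCC CAT GGC ATA CCC TTA ATA TGT GGG TGG TTT CCA ATG GTG CAT CAC GTA — no ATG→stop ORF.
Frame -3: GTT GAG AGC TTG ATT ACC CCC ATG GCA TAC CCT TAA TAT GTG GGT GGT TTC CAA TGG TGC ATC ACG — ATG at 24, stop TAA at 36 → 15 nt.
Longest: frame +1, positions 7–36, 30 nt = 10 codons = 9 aa. → 9 amino acids.

9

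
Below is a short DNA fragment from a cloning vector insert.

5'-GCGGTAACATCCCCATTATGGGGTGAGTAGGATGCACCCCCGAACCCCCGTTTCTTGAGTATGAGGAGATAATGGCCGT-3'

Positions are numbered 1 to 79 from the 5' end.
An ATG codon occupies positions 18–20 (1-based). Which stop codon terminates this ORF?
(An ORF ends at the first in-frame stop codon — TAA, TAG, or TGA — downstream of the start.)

Codons from position 18: ATG (18–20), GGG (21–23), TGA (24–26).
The first in-frame stop codon is TGA.

TGA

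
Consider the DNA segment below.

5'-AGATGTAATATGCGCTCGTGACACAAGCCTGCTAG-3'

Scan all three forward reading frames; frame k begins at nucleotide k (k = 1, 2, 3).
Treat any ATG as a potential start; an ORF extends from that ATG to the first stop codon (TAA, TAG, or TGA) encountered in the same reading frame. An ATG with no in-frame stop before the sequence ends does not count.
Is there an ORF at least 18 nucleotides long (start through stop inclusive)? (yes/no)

Frame 1: AGA TGT AAT ATG CGC TCG TGA CAC AAG CCT GCT — ATG at 10, stop TGA at 19 → 12 nt.
Frame 2: GAT GTA ATA TGC GCT CGT GAC ACA AGC CTG CTA — no ATG→stop ORF.
Frame 3: ATG TAA TAT GCG CTC GTG ACA CAA GCC TGC TAG — ATG at 3, stop TAA at 6 → 6 nt.
Largest ORF found is 12 nucleotides < 18, so no.

no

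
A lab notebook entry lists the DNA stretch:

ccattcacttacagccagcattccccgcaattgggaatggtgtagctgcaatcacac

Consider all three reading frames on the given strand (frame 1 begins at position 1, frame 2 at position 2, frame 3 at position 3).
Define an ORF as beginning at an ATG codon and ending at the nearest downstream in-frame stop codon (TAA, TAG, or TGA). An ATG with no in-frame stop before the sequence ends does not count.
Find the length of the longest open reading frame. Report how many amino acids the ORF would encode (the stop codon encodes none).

Frame 1: CCA TTC ACT TAC AGC CAG CAT TCC CCG CAA TTG GGA ATG GTG TAG CTG CAA TCA CAC — ATG at 37, stop TAG at 43 → 9 nt.
Frame 2: CAT TCA CTT ACA GCC AGC ATT CCC CGC AAT TGG GAA TGG TGT AGC TGC AAT CAC — no ATG→stop ORF.
Frame 3: ATT CAC TTA CAG CCA GCA TTC CCC GCA ATT GGG AAT GGT GTA GCT GCA ATC ACA — no ATG→stop ORF.
Longest: frame 1, positions 37–45, 9 nt = 3 codons = 2 aa. → 2 amino acids.

2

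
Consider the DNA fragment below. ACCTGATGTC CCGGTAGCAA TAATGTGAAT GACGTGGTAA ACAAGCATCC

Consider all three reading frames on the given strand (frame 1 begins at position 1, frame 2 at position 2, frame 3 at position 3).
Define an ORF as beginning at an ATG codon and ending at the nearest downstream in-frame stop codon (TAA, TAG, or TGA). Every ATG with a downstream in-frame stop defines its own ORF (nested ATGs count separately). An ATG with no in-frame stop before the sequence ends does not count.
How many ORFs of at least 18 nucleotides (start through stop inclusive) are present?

0

Frame 1: ACC TGA TGT CCC GGT AGC AAT AAT GTG AAT GAC GTG GTA AAC AAG CAT — no ATG→stop ORF.
Frame 2: CCT GAT GTC CCG GTA GCA ATA ATG TGA ATG ACG TGG TAA ACA AGC ATC — ATG at 23, stop TGA at 26 → 6 nt; ATG at 29, stop TAA at 38 → 12 nt.
Frame 3: CTG ATG TCC CGG TAG CAA TAA TGT GAA TGA CGT GGT AAA CAA GCA TCC — ATG at 6, stop TAG at 15 → 12 nt.
No ORF reaches 18 nucleotides. Count = 0.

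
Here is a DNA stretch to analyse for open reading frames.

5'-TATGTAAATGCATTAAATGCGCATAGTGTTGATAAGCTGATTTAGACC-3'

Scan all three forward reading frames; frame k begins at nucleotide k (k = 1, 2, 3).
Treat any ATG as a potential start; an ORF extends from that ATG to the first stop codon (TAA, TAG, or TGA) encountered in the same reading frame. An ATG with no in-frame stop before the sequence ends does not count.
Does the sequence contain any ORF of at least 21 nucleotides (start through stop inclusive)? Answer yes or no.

yes

Frame 1: TAT GTA AAT GCA TTA AAT GCG CAT AGT GTT GAT AAG CTG ATT TAG ACC — no ATG→stop ORF.
Frame 2: ATG TAA ATG CAT TAA ATG CGC ATA GTG TTG ATA AGC TGA TTT AGA — ATG at 2, stop TAA at 5 → 6 nt; ATG at 8, stop TAA at 14 → 9 nt; ATG at 17, stop TGA at 38 → 24 nt.
Frame 3: TGT AAA TGC ATT AAA TGC GCA TAG TGT TGA TAA GCT GAT TTA GAC — no ATG→stop ORF.
Frame 2 has an ORF of 24 nucleotides (positions 17–40) ≥ 21, so yes.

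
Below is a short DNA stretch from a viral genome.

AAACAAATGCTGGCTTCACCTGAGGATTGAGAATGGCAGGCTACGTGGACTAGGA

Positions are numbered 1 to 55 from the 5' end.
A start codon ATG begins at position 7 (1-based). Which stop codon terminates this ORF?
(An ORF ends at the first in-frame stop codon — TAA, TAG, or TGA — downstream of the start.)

Codons from position 7: ATG (7–9), CTG (10–12), GCT (13–15), TCA (16–18), CCT (19–21), GAG (22–24), GAT (25–27), TGA (28–30).
The first in-frame stop codon is TGA.

TGA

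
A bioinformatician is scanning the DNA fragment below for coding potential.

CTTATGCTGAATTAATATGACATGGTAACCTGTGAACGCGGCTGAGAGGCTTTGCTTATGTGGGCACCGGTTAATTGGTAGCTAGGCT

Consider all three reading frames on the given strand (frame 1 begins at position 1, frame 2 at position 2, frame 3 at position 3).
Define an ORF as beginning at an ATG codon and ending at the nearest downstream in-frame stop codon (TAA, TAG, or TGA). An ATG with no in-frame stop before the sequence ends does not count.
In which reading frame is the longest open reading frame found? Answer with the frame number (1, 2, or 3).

1

Frame 1: CTT ATG CTG AAT TAA TAT GAC ATG GTA ACC TGT GAA CGC GGC TGA GAG GCT TTG CTT ATG TGG GCA CCG GTT AAT TGG TAG CTA GGC — ATG at 4, stop TAA at 13 → 12 nt; ATG at 22, stop TGA at 43 → 24 nt; ATG at 58, stop TAG at 79 → 24 nt.
Frame 2: TTA TGC TGA ATT AAT ATG ACA TGG TAA CCT GTG AAC GCG GCT GAG AGG CTT TGC TTA TGT GGG CAC CGG TTA ATT GGT AGC TAG GCT — ATG at 17, stop TAA at 26 → 12 nt.
Frame 3: TAT GCT GAA TTA ATA TGA CAT GGT AAC CTG TGA ACG CGG CTG AGA GGC TTT GCT TAT GTG GGC ACC GGT TAA TTG GTA GCT AGG — no ATG→stop ORF.
Longest ORF is 24 nt in frame 1 (positions 22–45).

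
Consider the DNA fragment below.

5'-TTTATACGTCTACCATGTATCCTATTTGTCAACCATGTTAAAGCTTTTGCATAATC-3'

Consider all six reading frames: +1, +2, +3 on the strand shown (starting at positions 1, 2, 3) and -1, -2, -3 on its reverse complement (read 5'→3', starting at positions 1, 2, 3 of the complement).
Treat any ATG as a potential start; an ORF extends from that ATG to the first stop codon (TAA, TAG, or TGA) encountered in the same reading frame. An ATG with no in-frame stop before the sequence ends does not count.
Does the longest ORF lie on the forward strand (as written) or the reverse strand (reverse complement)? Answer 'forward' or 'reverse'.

forward

Reverse complement (5'→3'): GATTATGCAAAAGCTTTAACATGGTTGACAAATAGGATACATGGTAGACGTATAAA
Frame +1: TTT ATA CGT CTA CCA TGT ATC CTA TTT GTC AAC CAT GTT AAA GCT TTT GCA TAA — no ATG→stop ORF.
Frame +2: TTA TAC GTC TAC CAT GTA TCC TAT TTG TCA ACC ATG TTA AAG CTT TTG CAT AAT — no ATG→stop ORF.
Frame +3: TAT ACG TCT ACC ATG TAT CCT ATT TGT CAA CCA TGT TAA AGC TTT TGC ATA ATC — ATG at 15, stop TAA at 39 → 27 nt.
Frame -1: GAT TAT GCA AAA GCT TTA ACA TGG TTG ACA AAT AGG ATA CAT GGT AGA CGT ATA — no ATG→stop ORF.
Frame -2: ATT ATG CAA AAG CTT TAA CAT GGT TGA CAA ATA GGA TAC ATG GTA GAC GTA TAA — ATG at 5, stop TAA at 17 → 15 nt; ATG at 41, stop TAA at 53 → 15 nt.
Frame -3: TTA TGC AAA AGC TTT AAC ATG GTT GAC AAA TAG GAT ACA TGG TAG ACG TAT AAA — ATG at 21, stop TAG at 33 → 15 nt.
Forward-strand max 27 nt; reverse-strand max 15 nt. The forward strand has the longer ORF.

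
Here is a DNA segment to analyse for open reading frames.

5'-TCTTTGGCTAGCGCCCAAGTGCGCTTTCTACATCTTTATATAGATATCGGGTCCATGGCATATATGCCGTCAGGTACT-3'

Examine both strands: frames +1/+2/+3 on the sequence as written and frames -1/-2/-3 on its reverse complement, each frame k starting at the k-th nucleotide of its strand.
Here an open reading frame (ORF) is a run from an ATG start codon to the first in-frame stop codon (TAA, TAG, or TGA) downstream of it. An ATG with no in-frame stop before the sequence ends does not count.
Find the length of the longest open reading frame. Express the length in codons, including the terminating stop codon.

18

Reverse complement (5'→3'): AGTACCTGACGGCATATATGCCATGGACCCGATATCTATATAAAGATGTAGAAAGCGCACTTGGGCGCTAGCCAAAGA
Frame +1: TCT TTG GCT AGC GCC CAA GTG CGC TTT CTA CAT CTT TAT ATA GAT ATC GGG TCC ATG GCA TAT ATG CCG TCA GGT ACT — no ATG→stop ORF.
Frame +2: CTT TGG CTA GCG CCC AAG TGC GCT TTC TAC ATC TTT ATA TAG ATA TCG GGT CCA TGG CAT ATA TGC CGT CAG GTA — no ATG→stop ORF.
Frame +3: TTT GGC TAG CGC CCA AGT GCG CTT TCT ACA TCT TTA TAT AGA TAT CGG GTC CAT GGC ATA TAT GCC GTC AGG TAC — no ATG→stop ORF.
Frame -1: AGT ACC TGA CGG CAT ATA TGC CAT GGA CCC GAT ATC TAT ATA AAG ATG TAG AAA GCG CAC TTG GGC GCT AGC CAA AGA — ATG at 46, stop TAG at 49 → 6 nt.
Frame -2: GTA CCT GAC GGC ATA TAT GCC ATG GAC CCG ATA TCT ATA TAA AGA TGT AGA AAG CGC ACT TGG GCG CTA GCC AAA — ATG at 23, stop TAA at 41 → 21 nt.
Frame -3: TAC CTG ACG GCA TAT ATG CCA TGG ACC CGA TAT CTA TAT AAA GAT GTA GAA AGC GCA CTT GGG CGC TAG CCA AAG — ATG at 18, stop TAG at 69 → 54 nt.
Longest: frame -3, positions 18–71, 54 nt = 18 codons = 17 aa. → 18 codons.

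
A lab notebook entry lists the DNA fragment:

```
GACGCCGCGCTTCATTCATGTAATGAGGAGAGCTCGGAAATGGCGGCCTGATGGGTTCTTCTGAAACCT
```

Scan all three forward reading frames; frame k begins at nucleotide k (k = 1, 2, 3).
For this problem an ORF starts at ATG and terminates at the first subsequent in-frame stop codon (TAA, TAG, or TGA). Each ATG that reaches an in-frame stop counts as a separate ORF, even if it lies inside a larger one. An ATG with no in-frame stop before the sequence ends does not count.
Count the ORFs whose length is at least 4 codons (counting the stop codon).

2

Frame 1: GAC GCC GCG CTT CAT TCA TGT AAT GAG GAG AGC TCG GAA ATG GCG GCC TGA TGG GTT CTT CTG AAA CCT — ATG at 40, stop TGA at 49 → 12 nt.
Frame 2: ACG CCG CGC TTC ATT CAT GTA ATG AGG AGA GCT CGG AAA TGG CGG CCT GAT GGG TTC TTC TGA AAC — ATG at 23, stop TGA at 62 → 42 nt.
Frame 3: CGC CGC GCT TCA TTC ATG TAA TGA GGA GAG CTC GGA AAT GGC GGC CTG ATG GGT TCT TCT GAA ACC — ATG at 18, stop TAA at 21 → 6 nt.
ORFs ≥ 4 codons: frame 1 40–51 (4 codons), frame 2 23–64 (14 codons). Count = 2.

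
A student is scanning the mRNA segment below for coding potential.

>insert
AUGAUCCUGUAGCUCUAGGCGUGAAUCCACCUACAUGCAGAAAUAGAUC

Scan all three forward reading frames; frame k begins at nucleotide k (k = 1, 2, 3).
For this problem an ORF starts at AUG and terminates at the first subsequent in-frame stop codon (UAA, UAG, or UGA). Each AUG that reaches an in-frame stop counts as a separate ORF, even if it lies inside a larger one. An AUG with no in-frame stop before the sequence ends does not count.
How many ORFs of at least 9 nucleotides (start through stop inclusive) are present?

Frame 1: AUG AUC CUG UAG CUC UAG GCG UGA AUC CAC CUA CAU GCA GAA AUA GAU — AUG at 1, stop UAG at 10 → 12 nt.
Frame 2: UGA UCC UGU AGC UCU AGG CGU GAA UCC ACC UAC AUG CAG AAA UAG AUC — AUG at 35, stop UAG at 44 → 12 nt.
Frame 3: GAU CCU GUA GCU CUA GGC GUG AAU CCA CCU ACA UGC AGA AAU AGA — no AUG→stop ORF.
ORFs ≥ 9 nucleotides: frame 1 1–12 (12 nucleotides), frame 2 35–46 (12 nucleotides). Count = 2.

2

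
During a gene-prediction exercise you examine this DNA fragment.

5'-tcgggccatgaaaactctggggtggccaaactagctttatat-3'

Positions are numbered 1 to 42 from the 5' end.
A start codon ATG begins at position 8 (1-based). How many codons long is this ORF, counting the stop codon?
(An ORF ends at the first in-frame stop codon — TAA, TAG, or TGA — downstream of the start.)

9

Codons from position 8: ATG (8–10), AAA (11–13), ACT (14–16), CTG (17–19), GGG (20–22), TGG (23–25), CCA (26–28), AAC (29–31), TAG (32–34).
TAG is the first in-frame stop; that's 9 codons including the stop.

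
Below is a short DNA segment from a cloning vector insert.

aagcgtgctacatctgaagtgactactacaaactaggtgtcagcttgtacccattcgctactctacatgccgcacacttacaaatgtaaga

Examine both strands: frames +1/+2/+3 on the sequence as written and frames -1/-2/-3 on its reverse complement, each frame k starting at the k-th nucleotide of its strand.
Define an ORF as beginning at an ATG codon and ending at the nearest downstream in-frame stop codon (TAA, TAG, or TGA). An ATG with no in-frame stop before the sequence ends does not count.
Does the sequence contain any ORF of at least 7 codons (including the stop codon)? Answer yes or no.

no

Reverse complement (5'→3'): TCTTACATTTGTAAGTGTGCGGCATGTAGAGTAGCGAATGGGTACAAGCTGACACCTAGTTTGTAGTAGTCACTTCAGATGTAGCACGCTT
Frame +1: AAG CGT GCT ACA TCT GAA GTG ACT ACT ACA AAC TAG GTG TCA GCT TGT ACC CAT TCG CTA CTC TAC ATG CCG CAC ACT TAC AAA TGT AAG — no ATG→stop ORF.
Frame +2: AGC GTG CTA CAT CTG AAG TGA CTA CTA CAA ACT AGG TGT CAG CTT GTA CCC ATT CGC TAC TCT ACA TGC CGC ACA CTT ACA AAT GTA AGA — no ATG→stop ORF.
Frame +3: GCG TGC TAC ATC TGA AGT GAC TAC TAC AAA CTA GGT GTC AGC TTG TAC CCA TTC GCT ACT CTA CAT GCC GCA CAC TTA CAA ATG TAA — ATG at 84, stop TAA at 87 → 6 nt.
Frame -1: TCT TAC ATT TGT AAG TGT GCG GCA TGT AGA GTA GCG AAT GGG TAC AAG CTG ACA CCT AGT TTG TAG TAG TCA CTT CAG ATG TAG CAC GCT — ATG at 79, stop TAG at 82 → 6 nt.
Frame -2: CTT ACA TTT GTA AGT GTG CGG CAT GTA GAG TAG CGA ATG GGT ACA AGC TGA CAC CTA GTT TGT AGT AGT CAC TTC AGA TGT AGC ACG CTT — ATG at 38, stop TGA at 50 → 15 nt.
Frame -3: TTA CAT TTG TAA GTG TGC GGC ATG TAG AGT AGC GAA TGG GTA CAA GCT GAC ACC TAG TTT GTA GTA GTC ACT TCA GAT GTA GCA CGC — ATG at 24, stop TAG at 27 → 6 nt.
Largest ORF found is 5 codons < 7, so no.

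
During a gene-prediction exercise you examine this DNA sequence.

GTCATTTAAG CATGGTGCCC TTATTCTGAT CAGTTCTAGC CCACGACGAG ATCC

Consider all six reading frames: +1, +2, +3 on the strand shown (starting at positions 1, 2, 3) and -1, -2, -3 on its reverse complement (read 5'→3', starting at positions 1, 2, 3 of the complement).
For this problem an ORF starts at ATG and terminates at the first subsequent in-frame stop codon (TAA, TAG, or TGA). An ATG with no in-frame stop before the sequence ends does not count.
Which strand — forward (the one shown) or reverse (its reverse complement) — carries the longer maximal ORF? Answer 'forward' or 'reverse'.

Reverse complement (5'→3'): GGATCTCGTCGTGGGCTAGAACTGATCAGAATAAGGGCACCATGCTTAAATGAC
Frame +1: GTC ATT TAA GCA TGG TGC CCT TAT TCT GAT CAG TTC TAG CCC ACG ACG AGA TCC — no ATG→stop ORF.
Frame +2: TCA TTT AAG CAT GGT GCC CTT ATT CTG ATC AGT TCT AGC CCA CGA CGA GAT — no ATG→stop ORF.
Frame +3: CAT TTA AGC ATG GTG CCC TTA TTC TGA TCA GTT CTA GCC CAC GAC GAG ATC — ATG at 12, stop TGA at 27 → 18 nt.
Frame -1: GGA TCT CGT CGT GGG CTA GAA CTG ATC AGA ATA AGG GCA CCA TGC TTA AAT GAC — no ATG→stop ORF.
Frame -2: GAT CTC GTC GTG GGC TAG AAC TGA TCA GAA TAA GGG CAC CAT GCT TAA ATG — no ATG→stop ORF.
Frame -3: ATC TCG TCG TGG GCT AGA ACT GAT CAG AAT AAG GGC ACC ATG CTT AAA TGA — ATG at 42, stop TGA at 51 → 12 nt.
Forward-strand max 18 nt; reverse-strand max 12 nt. The forward strand has the longer ORF.

forward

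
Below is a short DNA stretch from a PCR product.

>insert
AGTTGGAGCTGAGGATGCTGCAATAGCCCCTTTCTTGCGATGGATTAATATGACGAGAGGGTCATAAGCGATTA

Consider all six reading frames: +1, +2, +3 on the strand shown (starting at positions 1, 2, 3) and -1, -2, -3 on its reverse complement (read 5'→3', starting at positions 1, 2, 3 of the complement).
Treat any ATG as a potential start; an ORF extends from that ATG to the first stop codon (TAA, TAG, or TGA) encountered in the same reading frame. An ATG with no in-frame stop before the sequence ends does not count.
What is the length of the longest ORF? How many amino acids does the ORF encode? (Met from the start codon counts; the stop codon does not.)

6

Reverse complement (5'→3'): TAATCGCTTATGACCCTCTCGTCATATTAATCCATCGCAAGAAAGGGGCTATTGCAGCATCCTCAGCTCCAACT
Frame +1: AGT TGG AGC TGA GGA TGC TGC AAT AGC CCC TTT CTT GCG ATG GAT TAA TAT GAC GAG AGG GTC ATA AGC GAT — ATG at 40, stop TAA at 46 → 9 nt.
Frame +2: GTT GGA GCT GAG GAT GCT GCA ATA GCC CCT TTC TTG CGA TGG ATT AAT ATG ACG AGA GGG TCA TAA GCG ATT — ATG at 50, stop TAA at 65 → 18 nt.
Frame +3: TTG GAG CTG AGG ATG CTG CAA TAG CCC CTT TCT TGC GAT GGA TTA ATA TGA CGA GAG GGT CAT AAG CGA TTA — ATG at 15, stop TAG at 24 → 12 nt.
Frame -1: TAA TCG CTT ATG ACC CTC TCG TCA TAT TAA TCC ATC GCA AGA AAG GGG CTA TTG CAG CAT CCT CAG CTC CAA — ATG at 10, stop TAA at 28 → 21 nt.
Frame -2: AAT CGC TTA TGA CCC TCT CGT CAT ATT AAT CCA TCG CAA GAA AGG GGC TAT TGC AGC ATC CTC AGC TCC AAC — no ATG→stop ORF.
Frame -3: ATC GCT TAT GAC CCT CTC GTC ATA TTA ATC CAT CGC AAG AAA GGG GCT ATT GCA GCA TCC TCA GCT CCA ACT — no ATG→stop ORF.
Longest: frame -1, positions 10–30, 21 nt = 7 codons = 6 aa. → 6 amino acids.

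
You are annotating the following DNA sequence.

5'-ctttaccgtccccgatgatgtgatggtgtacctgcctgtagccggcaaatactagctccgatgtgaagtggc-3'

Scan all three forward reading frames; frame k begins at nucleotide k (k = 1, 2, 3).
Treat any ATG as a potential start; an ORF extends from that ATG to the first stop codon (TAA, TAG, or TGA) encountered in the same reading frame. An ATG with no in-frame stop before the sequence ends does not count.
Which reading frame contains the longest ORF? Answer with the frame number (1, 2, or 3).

2

Frame 1: CTT TAC CGT CCC CGA TGA TGT GAT GGT GTA CCT GCC TGT AGC CGG CAA ATA CTA GCT CCG ATG TGA AGT GGC — ATG at 61, stop TGA at 64 → 6 nt.
Frame 2: TTT ACC GTC CCC GAT GAT GTG ATG GTG TAC CTG CCT GTA GCC GGC AAA TAC TAG CTC CGA TGT GAA GTG — ATG at 23, stop TAG at 53 → 33 nt.
Frame 3: TTA CCG TCC CCG ATG ATG TGA TGG TGT ACC TGC CTG TAG CCG GCA AAT ACT AGC TCC GAT GTG AAG TGG — ATG at 15, stop TGA at 21 → 9 nt; ATG at 18, stop TGA at 21 → 6 nt.
Longest ORF is 33 nt in frame 2 (positions 23–55).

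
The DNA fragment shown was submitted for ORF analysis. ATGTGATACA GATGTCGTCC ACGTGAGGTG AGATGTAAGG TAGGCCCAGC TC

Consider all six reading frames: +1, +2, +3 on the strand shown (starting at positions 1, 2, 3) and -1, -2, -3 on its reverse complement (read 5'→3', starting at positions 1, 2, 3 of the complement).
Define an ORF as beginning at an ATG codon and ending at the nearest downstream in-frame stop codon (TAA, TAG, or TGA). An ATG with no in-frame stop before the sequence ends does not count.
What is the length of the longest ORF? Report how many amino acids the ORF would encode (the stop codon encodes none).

Reverse complement (5'→3'): GAGCTGGGCCTACCTTACATCTCACCTCACGTGGACGACATCTGTATCACAT
Frame +1: ATG TGA TAC AGA TGT CGT CCA CGT GAG GTG AGA TGT AAG GTA GGC CCA GCT — ATG at 1, stop TGA at 4 → 6 nt.
Frame +2: TGT GAT ACA GAT GTC GTC CAC GTG AGG TGA GAT GTA AGG TAG GCC CAG CTC — no ATG→stop ORF.
Frame +3: GTG ATA CAG ATG TCG TCC ACG TGA GGT GAG ATG TAA GGT AGG CCC AGC — ATG at 12, stop TGA at 24 → 15 nt; ATG at 33, stop TAA at 36 → 6 nt.
Frame -1: GAG CTG GGC CTA CCT TAC ATC TCA CCT CAC GTG GAC GAC ATC TGT ATC ACA — no ATG→stop ORF.
Frame -2: AGC TGG GCC TAC CTT ACA TCT CAC CTC ACG TGG ACG ACA TCT GTA TCA CAT — no ATG→stop ORF.
Frame -3: GCT GGG CCT ACC TTA CAT CTC ACC TCA CGT GGA CGA CAT CTG TAT CAC — no ATG→stop ORF.
Longest: frame +3, positions 12–26, 15 nt = 5 codons = 4 aa. → 4 amino acids.

4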